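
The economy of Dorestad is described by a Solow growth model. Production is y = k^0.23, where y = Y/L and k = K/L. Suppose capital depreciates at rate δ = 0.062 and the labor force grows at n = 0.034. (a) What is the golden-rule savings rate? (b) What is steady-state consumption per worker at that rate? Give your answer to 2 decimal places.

Break-even investment rate: n + δ = 0.034 + 0.062 = 0.096.
For Cobb-Douglas, s_gold equals capital's share: s_gold = 0.23.
At the golden rule the marginal product of capital equals n+δ: 0.23·k^(0.23−1) = 0.096. Solving, k_gold = (0.23/0.096)^(1/0.77) ≈ 3.1103.
y_gold = 3.1103^0.23 ≈ 1.2982; c_gold = (1−0.23)·y_gold ≈ 0.9996.

(a) s_gold = 0.23; (b) c_gold ≈ 1.00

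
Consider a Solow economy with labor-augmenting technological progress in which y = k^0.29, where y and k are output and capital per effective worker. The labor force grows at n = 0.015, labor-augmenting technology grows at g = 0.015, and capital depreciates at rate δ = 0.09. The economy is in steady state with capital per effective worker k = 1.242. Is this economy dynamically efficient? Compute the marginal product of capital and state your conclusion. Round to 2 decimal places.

dynamically efficient; MPK ≈ 0.25

The effective depreciation rate is n + g + δ = 0.015 + 0.015 + 0.09 = 0.12.
MPK = 0.29·k^(0.29−1) = 0.29·1.242^(-0.71) ≈ 0.2486.
MPK > 0.12, so the economy is dynamically efficient (under-saving).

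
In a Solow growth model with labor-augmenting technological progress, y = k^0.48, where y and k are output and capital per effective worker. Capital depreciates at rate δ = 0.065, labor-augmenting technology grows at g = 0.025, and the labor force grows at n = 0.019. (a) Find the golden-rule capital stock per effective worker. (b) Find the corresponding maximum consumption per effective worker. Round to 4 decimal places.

(a) k_gold ≈ 17.3024; (b) c_gold ≈ 2.0431

The effective depreciation rate is n + g + δ = 0.019 + 0.025 + 0.065 = 0.109.
Maximizing c = f(k) − (n+g+δ)·k gives f'(k) = n+g+δ, i.e. 0.48·k^(0.48−1) = 0.109, so k_gold = (0.48/0.109)^(1/0.52) ≈ 17.3024.
y_gold = 17.3024^0.48 ≈ 3.9291; c_gold = y_gold − 0.109·k_gold ≈ 2.0431.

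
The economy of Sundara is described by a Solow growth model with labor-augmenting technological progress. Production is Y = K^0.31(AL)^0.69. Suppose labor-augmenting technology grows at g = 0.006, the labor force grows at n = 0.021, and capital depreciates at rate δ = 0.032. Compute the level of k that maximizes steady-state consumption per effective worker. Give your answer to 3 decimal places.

k_gold ≈ 11.072

Break-even investment rate: n + g + δ = 0.021 + 0.006 + 0.032 = 0.059.
Maximizing c = f(k) − (n+g+δ)·k gives f'(k) = n+g+δ, i.e. 0.31·k^(0.31−1) = 0.059, so k_gold = (0.31/0.059)^(1/0.69) ≈ 11.0718.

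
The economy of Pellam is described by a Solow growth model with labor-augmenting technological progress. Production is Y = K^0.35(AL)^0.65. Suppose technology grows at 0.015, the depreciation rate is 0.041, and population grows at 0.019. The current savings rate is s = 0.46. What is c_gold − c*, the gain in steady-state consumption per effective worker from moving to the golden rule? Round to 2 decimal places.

Δc ≈ 0.06

The effective depreciation rate is n + g + δ = 0.019 + 0.015 + 0.041 = 0.075.
Current steady state (s = 0.46): k* = (0.46/0.075)^(1/0.65) ≈ 16.2870, y* = 16.2870^0.35 ≈ 2.6555, c* = (1−0.46)·2.6555 ≈ 1.4340.
Maximizing c = f(k) − (n+g+δ)·k gives f'(k) = n+g+δ, i.e. 0.35·k^(0.35−1) = 0.075, so k_gold = (0.35/0.075)^(1/0.65) ≈ 10.6965.
y_gold = 10.6965^0.35 ≈ 2.2921, c_gold = y_gold − 0.075·k_gold ≈ 1.4899.
Gain: Δc = 1.4899 − 1.4340 ≈ 0.0559.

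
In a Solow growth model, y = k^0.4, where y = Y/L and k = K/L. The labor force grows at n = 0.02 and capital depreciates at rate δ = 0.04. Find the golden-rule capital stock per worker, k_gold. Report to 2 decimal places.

n + δ = 0.02 + 0.04 = 0.06.
Golden rule sets MPK = n+δ: 0.4·k^(0.4−1) = 0.06, so k_gold = (0.4/0.06)^(1/0.6) ≈ 23.6146.

k_gold ≈ 23.61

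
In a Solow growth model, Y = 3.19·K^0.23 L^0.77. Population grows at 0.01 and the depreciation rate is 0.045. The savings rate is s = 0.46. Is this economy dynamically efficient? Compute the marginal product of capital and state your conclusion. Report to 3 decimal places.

dynamically inefficient; MPK ≈ 0.028

Capital per worker breaks even when investment replaces (n + δ)·k; here n + δ = 0.055.
Steady-state k*: s·A·k^0.23 = 0.055·k gives k* = (0.46·3.19/0.055)^(1/0.77) ≈ 71.1524.
MPK = 0.23·3.19·71.1524^(-0.77) ≈ 0.0275.
MPK < n+δ = 0.055, so the economy is dynamically inefficient (over-saving).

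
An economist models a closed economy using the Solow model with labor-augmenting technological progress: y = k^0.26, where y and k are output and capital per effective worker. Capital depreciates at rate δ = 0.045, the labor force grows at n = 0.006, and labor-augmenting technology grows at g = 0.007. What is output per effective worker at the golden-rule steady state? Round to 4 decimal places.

y_gold ≈ 1.6940

n + g + δ = 0.006 + 0.007 + 0.045 = 0.058.
Maximizing c = f(k) − (n+g+δ)·k gives f'(k) = n+g+δ, i.e. 0.26·k^(0.26−1) = 0.058, so k_gold = (0.26/0.058)^(1/0.74) ≈ 7.5939.
Output: y_gold = k_gold^0.26 = 7.5939^0.26 ≈ 1.6940.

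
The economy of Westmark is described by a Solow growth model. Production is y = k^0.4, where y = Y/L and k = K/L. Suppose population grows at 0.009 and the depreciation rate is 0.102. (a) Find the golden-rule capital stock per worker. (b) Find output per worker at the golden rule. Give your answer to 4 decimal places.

(a) k_gold ≈ 8.4702; (b) y_gold ≈ 2.3505

n + δ = 0.009 + 0.102 = 0.111.
Setting f'(k) = n+δ gives 0.4·k^(0.4−1) = 0.111, hence k_gold = (0.4/0.111)^(1/0.6) ≈ 8.4702.
y_gold = 8.4702^0.4 ≈ 2.3505.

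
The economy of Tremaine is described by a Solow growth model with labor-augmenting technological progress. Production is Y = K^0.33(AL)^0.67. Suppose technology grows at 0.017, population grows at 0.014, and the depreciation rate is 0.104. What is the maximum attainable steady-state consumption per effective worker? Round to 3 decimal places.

The effective depreciation rate is n + g + δ = 0.014 + 0.017 + 0.104 = 0.135.
Maximizing c = f(k) − (n+g+δ)·k gives f'(k) = n+g+δ, i.e. 0.33·k^(0.33−1) = 0.135, so k_gold = (0.33/0.135)^(1/0.67) ≈ 3.7964.
y_gold = 3.7964^0.33 ≈ 1.5531.
c_gold = y_gold − (n+g+δ)·k_gold = 1.5531 − 0.135·3.7964 ≈ 1.0406.

c_gold ≈ 1.041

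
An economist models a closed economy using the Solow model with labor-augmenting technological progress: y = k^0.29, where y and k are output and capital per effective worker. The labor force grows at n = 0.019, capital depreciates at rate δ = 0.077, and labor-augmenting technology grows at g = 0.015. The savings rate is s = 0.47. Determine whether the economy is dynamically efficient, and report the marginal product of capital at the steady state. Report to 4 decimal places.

dynamically inefficient; MPK ≈ 0.0685

The effective depreciation rate is n + g + δ = 0.019 + 0.015 + 0.077 = 0.111.
Steady-state k*: s·k^0.29 = 0.111·k gives k* = (0.47/0.111)^(1/0.71) ≈ 7.6345.
MPK = 0.29·7.6345^(-0.71) ≈ 0.0685.
MPK < n+g+δ = 0.111, so the economy is dynamically inefficient (over-saving).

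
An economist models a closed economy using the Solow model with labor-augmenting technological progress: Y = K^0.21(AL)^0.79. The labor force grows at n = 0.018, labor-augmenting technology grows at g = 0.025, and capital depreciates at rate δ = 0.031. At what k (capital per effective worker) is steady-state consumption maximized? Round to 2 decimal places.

k_gold ≈ 3.74

Capital per effective worker breaks even when investment replaces (n + g + δ)·k; here n + g + δ = 0.074.
Maximizing c = f(k) − (n+g+δ)·k gives f'(k) = n+g+δ, i.e. 0.21·k^(0.21−1) = 0.074, so k_gold = (0.21/0.074)^(1/0.79) ≈ 3.7446.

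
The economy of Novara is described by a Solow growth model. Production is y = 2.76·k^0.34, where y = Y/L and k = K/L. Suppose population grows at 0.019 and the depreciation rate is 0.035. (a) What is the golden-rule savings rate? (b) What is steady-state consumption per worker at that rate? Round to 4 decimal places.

(a) s_gold = 0.3400; (b) c_gold ≈ 7.9294

Break-even investment rate: n + δ = 0.019 + 0.035 = 0.054.
For Cobb-Douglas, s_gold equals capital's share: s_gold = 0.34.
Maximizing c = f(k) − (n+δ)·k gives f'(k) = n+δ, i.e. 0.34·2.76·k^(0.34−1) = 0.054, so k_gold = (0.34·2.76/0.054)^(1/0.66) ≈ 75.6448.
y_gold = 2.76·75.6448^0.34 ≈ 12.0142; c_gold = (1−0.34)·y_gold ≈ 7.9294.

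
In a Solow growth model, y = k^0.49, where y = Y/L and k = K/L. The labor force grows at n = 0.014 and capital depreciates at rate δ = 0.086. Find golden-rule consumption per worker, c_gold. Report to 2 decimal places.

The effective depreciation rate is n + δ = 0.014 + 0.086 = 0.1.
At the golden rule the marginal product of capital equals n+δ: 0.49·k^(0.49−1) = 0.1. Solving, k_gold = (0.49/0.1)^(1/0.51) ≈ 22.5593.
y_gold = 22.5593^0.49 ≈ 4.6039.
c_gold = y_gold − (n+δ)·k_gold = 4.6039 − 0.1·22.5593 ≈ 2.3480.

c_gold ≈ 2.35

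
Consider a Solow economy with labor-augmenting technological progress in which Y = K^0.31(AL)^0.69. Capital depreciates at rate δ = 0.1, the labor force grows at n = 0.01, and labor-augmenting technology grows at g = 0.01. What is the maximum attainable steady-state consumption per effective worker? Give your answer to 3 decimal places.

c_gold ≈ 1.057

The effective depreciation rate is n + g + δ = 0.01 + 0.01 + 0.1 = 0.12.
Setting f'(k) = n+g+δ gives 0.31·k^(0.31−1) = 0.12, hence k_gold = (0.31/0.12)^(1/0.69) ≈ 3.9570.
y_gold = 3.9570^0.31 ≈ 1.5317.
c_gold = y_gold − (n+g+δ)·k_gold = 1.5317 − 0.12·3.9570 ≈ 1.0569.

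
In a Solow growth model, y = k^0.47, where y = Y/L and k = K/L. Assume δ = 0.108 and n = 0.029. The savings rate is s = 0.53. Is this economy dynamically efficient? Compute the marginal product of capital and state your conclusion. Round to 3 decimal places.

dynamically inefficient; MPK ≈ 0.121

Capital per worker breaks even when investment replaces (n + δ)·k; here n + δ = 0.137.
Steady-state k*: s·k^0.47 = 0.137·k gives k* = (0.53/0.137)^(1/0.53) ≈ 12.8409.
MPK = 0.47·12.8409^(-0.53) ≈ 0.1215.
MPK < n+δ = 0.137, so the economy is dynamically inefficient (over-saving).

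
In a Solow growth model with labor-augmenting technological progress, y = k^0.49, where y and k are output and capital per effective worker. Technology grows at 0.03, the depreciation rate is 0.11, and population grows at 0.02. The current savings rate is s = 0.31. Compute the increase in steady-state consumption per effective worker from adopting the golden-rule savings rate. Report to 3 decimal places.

Δc ≈ 0.192

n + g + δ = 0.02 + 0.03 + 0.11 = 0.16.
Current steady state (s = 0.31): k* = (0.31/0.16)^(1/0.51) ≈ 3.6578, y* = 3.6578^0.49 ≈ 1.8879, c* = (1−0.31)·1.8879 ≈ 1.3026.
Golden rule sets MPK = n+g+δ: 0.49·k^(0.49−1) = 0.16, so k_gold = (0.49/0.16)^(1/0.51) ≈ 8.9762.
y_gold = 8.9762^0.49 ≈ 2.9310, c_gold = y_gold − 0.16·k_gold ≈ 1.4948.
Gain: Δc = 1.4948 − 1.3026 ≈ 0.1922.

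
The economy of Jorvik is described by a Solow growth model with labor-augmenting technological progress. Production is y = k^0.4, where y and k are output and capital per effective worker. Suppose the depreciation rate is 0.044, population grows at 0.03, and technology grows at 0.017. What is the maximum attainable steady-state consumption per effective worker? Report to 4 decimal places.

Break-even investment rate: n + g + δ = 0.03 + 0.017 + 0.044 = 0.091.
Setting f'(k) = n+g+δ gives 0.4·k^(0.4−1) = 0.091, hence k_gold = (0.4/0.091)^(1/0.6) ≈ 11.7950.
y_gold = 11.7950^0.4 ≈ 2.6834.
c_gold = y_gold − (n+g+δ)·k_gold = 2.6834 − 0.091·11.7950 ≈ 1.6100.

c_gold ≈ 1.6100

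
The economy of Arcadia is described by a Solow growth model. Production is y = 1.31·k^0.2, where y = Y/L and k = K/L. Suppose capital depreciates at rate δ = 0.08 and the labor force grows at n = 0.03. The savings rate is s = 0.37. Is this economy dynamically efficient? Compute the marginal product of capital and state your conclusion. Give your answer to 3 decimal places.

The effective depreciation rate is n + δ = 0.03 + 0.08 = 0.11.
Steady-state k*: s·A·k^0.2 = 0.11·k gives k* = (0.37·1.31/0.11)^(1/0.8) ≈ 6.3841.
MPK = 0.2·1.31·6.3841^(-0.8) ≈ 0.0595.
MPK < n+δ = 0.11, so the economy is dynamically inefficient (over-saving).

dynamically inefficient; MPK ≈ 0.059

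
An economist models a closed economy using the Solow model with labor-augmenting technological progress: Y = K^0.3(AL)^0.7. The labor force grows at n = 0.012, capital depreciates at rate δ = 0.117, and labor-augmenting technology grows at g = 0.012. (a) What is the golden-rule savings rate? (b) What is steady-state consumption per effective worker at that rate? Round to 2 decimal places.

(a) s_gold = 0.30; (b) c_gold ≈ 0.97

n + g + δ = 0.012 + 0.012 + 0.117 = 0.141.
For Cobb-Douglas, s_gold equals capital's share: s_gold = 0.3.
At the golden rule the marginal product of capital equals n+g+δ: 0.3·k^(0.3−1) = 0.141. Solving, k_gold = (0.3/0.141)^(1/0.7) ≈ 2.9406.
y_gold = 2.9406^0.3 ≈ 1.3821; c_gold = (1−0.3)·y_gold ≈ 0.9674.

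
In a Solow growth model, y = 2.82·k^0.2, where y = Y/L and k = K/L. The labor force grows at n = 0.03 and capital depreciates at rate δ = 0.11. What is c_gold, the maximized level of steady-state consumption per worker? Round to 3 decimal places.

n + δ = 0.03 + 0.11 = 0.14.
At the golden rule the marginal product of capital equals n+δ: 0.2·2.82·k^(0.2−1) = 0.14. Solving, k_gold = (0.2·2.82/0.14)^(1/0.8) ≈ 5.7074.
y_gold = 2.82·5.7074^0.2 ≈ 3.9952.
c_gold = y_gold − (n+δ)·k_gold = 3.9952 − 0.14·5.7074 ≈ 3.1961.

c_gold ≈ 3.196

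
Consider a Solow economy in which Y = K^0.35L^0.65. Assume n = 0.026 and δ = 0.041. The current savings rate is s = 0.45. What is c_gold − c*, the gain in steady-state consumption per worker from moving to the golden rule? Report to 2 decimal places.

Δc ≈ 0.05

The effective depreciation rate is n + δ = 0.026 + 0.041 = 0.067.
Current steady state (s = 0.45): k* = (0.45/0.067)^(1/0.65) ≈ 18.7292, y* = 18.7292^0.35 ≈ 2.7886, c* = (1−0.45)·2.7886 ≈ 1.5337.
Setting f'(k) = n+δ gives 0.35·k^(0.35−1) = 0.067, hence k_gold = (0.35/0.067)^(1/0.65) ≈ 12.7235.
y_gold = 12.7235^0.35 ≈ 2.4356, c_gold = y_gold − 0.067·k_gold ≈ 1.5832.
Gain: Δc = 1.5832 − 1.5337 ≈ 0.0494.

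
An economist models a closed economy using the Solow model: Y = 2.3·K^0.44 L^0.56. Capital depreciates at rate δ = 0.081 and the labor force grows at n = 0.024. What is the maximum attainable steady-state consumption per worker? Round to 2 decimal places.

n + δ = 0.024 + 0.081 = 0.105.
Maximizing c = f(k) − (n+δ)·k gives f'(k) = n+δ, i.e. 0.44·2.3·k^(0.44−1) = 0.105, so k_gold = (0.44·2.3/0.105)^(1/0.56) ≈ 57.1646.
y_gold = 2.3·57.1646^0.44 ≈ 13.6416.
c_gold = y_gold − (n+δ)·k_gold = 13.6416 − 0.105·57.1646 ≈ 7.6393.

c_gold ≈ 7.64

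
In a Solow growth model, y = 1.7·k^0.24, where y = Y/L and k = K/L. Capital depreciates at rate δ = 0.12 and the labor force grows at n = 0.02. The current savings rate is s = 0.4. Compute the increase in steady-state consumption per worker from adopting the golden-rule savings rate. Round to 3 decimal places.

n + δ = 0.02 + 0.12 = 0.14.
Current steady state (s = 0.4): k* = (0.4·1.7/0.14)^(1/0.76) ≈ 8.0008, y* = 1.7·8.0008^0.24 ≈ 2.8003, c* = (1−0.4)·2.8003 ≈ 1.6802.
At the golden rule the marginal product of capital equals n+δ: 0.24·1.7·k^(0.24−1) = 0.14. Solving, k_gold = (0.24·1.7/0.14)^(1/0.76) ≈ 4.0853.
y_gold = 1.7·4.0853^0.24 ≈ 2.3831, c_gold = y_gold − 0.14·k_gold ≈ 1.8112.
Gain: Δc = 1.8112 − 1.6802 ≈ 0.1310.

Δc ≈ 0.131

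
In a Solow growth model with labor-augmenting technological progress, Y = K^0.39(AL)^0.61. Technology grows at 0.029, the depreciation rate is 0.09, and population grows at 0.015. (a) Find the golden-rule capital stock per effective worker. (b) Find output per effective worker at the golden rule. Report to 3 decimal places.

n + g + δ = 0.015 + 0.029 + 0.09 = 0.134.
Setting f'(k) = n+g+δ gives 0.39·k^(0.39−1) = 0.134, hence k_gold = (0.39/0.134)^(1/0.61) ≈ 5.7622.
y_gold = 5.7622^0.39 ≈ 1.9798.

(a) k_gold ≈ 5.762; (b) y_gold ≈ 1.980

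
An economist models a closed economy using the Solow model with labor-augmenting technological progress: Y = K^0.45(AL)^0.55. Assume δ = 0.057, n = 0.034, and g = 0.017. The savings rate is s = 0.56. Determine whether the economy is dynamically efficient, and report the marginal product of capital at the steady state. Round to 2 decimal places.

dynamically inefficient; MPK ≈ 0.09

The effective depreciation rate is n + g + δ = 0.034 + 0.017 + 0.057 = 0.108.
Steady-state k*: s·k^0.45 = 0.108·k gives k* = (0.56/0.108)^(1/0.55) ≈ 19.9329.
MPK = 0.45·19.9329^(-0.55) ≈ 0.0868.
MPK < n+g+δ = 0.108, so the economy is dynamically inefficient (over-saving).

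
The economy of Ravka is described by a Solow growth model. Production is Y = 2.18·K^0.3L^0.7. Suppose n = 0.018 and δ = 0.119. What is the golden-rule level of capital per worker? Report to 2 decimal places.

n + δ = 0.018 + 0.119 = 0.137.
Setting f'(k) = n+δ gives 0.3·2.18·k^(0.3−1) = 0.137, hence k_gold = (0.3·2.18/0.137)^(1/0.7) ≈ 9.3282.

k_gold ≈ 9.33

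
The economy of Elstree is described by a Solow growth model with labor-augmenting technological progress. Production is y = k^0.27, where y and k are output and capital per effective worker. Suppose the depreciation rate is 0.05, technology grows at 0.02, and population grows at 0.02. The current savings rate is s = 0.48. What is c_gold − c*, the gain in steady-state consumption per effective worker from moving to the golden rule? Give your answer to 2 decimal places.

Δc ≈ 0.13

The effective depreciation rate is n + g + δ = 0.02 + 0.02 + 0.05 = 0.09.
Current steady state (s = 0.48): k* = (0.48/0.09)^(1/0.73) ≈ 9.9058, y* = 9.9058^0.27 ≈ 1.8573, c* = (1−0.48)·1.8573 ≈ 0.9658.
Maximizing c = f(k) − (n+g+δ)·k gives f'(k) = n+g+δ, i.e. 0.27·k^(0.27−1) = 0.09, so k_gold = (0.27/0.09)^(1/0.73) ≈ 4.5039.
y_gold = 4.5039^0.27 ≈ 1.5013, c_gold = y_gold − 0.09·k_gold ≈ 1.0960.
Gain: Δc = 1.0960 − 0.9658 ≈ 0.1301.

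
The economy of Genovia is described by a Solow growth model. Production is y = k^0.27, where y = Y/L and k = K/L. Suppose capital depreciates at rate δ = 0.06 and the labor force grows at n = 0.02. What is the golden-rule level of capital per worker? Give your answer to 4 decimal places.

Break-even investment rate: n + δ = 0.02 + 0.06 = 0.08.
Maximizing c = f(k) − (n+δ)·k gives f'(k) = n+δ, i.e. 0.27·k^(0.27−1) = 0.08, so k_gold = (0.27/0.08)^(1/0.73) ≈ 5.2925.

k_gold ≈ 5.2925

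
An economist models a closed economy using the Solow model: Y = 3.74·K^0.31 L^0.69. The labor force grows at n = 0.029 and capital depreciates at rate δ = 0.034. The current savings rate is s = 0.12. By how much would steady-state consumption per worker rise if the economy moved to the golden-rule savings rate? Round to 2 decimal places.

The effective depreciation rate is n + δ = 0.029 + 0.034 = 0.063.
Current steady state (s = 0.12): k* = (0.12·3.74/0.063)^(1/0.69) ≈ 17.2113, y* = 3.74·17.2113^0.31 ≈ 9.0360, c* = (1−0.12)·9.0360 ≈ 7.9516.
Maximizing c = f(k) − (n+δ)·k gives f'(k) = n+δ, i.e. 0.31·3.74·k^(0.31−1) = 0.063, so k_gold = (0.31·3.74/0.063)^(1/0.69) ≈ 68.1048.
y_gold = 3.74·68.1048^0.31 ≈ 13.8407, c_gold = y_gold − 0.063·k_gold ≈ 9.5501.
Gain: Δc = 9.5501 − 7.9516 ≈ 1.5984.

Δc ≈ 1.60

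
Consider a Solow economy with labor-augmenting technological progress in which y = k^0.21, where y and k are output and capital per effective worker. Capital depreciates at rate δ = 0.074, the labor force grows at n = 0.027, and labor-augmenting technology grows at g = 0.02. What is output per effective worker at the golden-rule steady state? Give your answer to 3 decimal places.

y_gold ≈ 1.158

n + g + δ = 0.027 + 0.02 + 0.074 = 0.121.
At the golden rule the marginal product of capital equals n+g+δ: 0.21·k^(0.21−1) = 0.121. Solving, k_gold = (0.21/0.121)^(1/0.79) ≈ 2.0095.
Output: y_gold = k_gold^0.21 = 2.0095^0.21 ≈ 1.1578.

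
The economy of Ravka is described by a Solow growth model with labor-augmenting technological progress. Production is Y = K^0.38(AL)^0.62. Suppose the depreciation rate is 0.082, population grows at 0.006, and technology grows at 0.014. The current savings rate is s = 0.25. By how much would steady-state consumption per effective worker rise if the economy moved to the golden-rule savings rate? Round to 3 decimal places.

Break-even investment rate: n + g + δ = 0.006 + 0.014 + 0.082 = 0.102.
Current steady state (s = 0.25): k* = (0.25/0.102)^(1/0.62) ≈ 4.2459, y* = 4.2459^0.38 ≈ 1.7323, c* = (1−0.25)·1.7323 ≈ 1.2992.
Setting f'(k) = n+g+δ gives 0.38·k^(0.38−1) = 0.102, hence k_gold = (0.38/0.102)^(1/0.62) ≈ 8.3419.
y_gold = 8.3419^0.38 ≈ 2.2391, c_gold = y_gold − 0.102·k_gold ≈ 1.3883.
Gain: Δc = 1.3883 − 1.2992 ≈ 0.0890.

Δc ≈ 0.089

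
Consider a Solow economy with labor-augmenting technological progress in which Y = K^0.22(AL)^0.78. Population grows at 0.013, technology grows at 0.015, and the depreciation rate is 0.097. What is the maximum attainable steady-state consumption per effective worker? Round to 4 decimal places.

c_gold ≈ 0.9148

n + g + δ = 0.013 + 0.015 + 0.097 = 0.125.
At the golden rule the marginal product of capital equals n+g+δ: 0.22·k^(0.22−1) = 0.125. Solving, k_gold = (0.22/0.125)^(1/0.78) ≈ 2.0642.
y_gold = 2.0642^0.22 ≈ 1.1729.
c_gold = y_gold − (n+g+δ)·k_gold = 1.1729 − 0.125·2.0642 ≈ 0.9148.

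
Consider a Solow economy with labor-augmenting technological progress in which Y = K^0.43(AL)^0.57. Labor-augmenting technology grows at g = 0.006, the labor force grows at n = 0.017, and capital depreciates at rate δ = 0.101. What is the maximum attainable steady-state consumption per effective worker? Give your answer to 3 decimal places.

The effective depreciation rate is n + g + δ = 0.017 + 0.006 + 0.101 = 0.124.
Golden rule sets MPK = n+g+δ: 0.43·k^(0.43−1) = 0.124, so k_gold = (0.43/0.124)^(1/0.57) ≈ 8.8603.
y_gold = 8.8603^0.43 ≈ 2.5551.
c_gold = y_gold − (n+g+δ)·k_gold = 2.5551 − 0.124·8.8603 ≈ 1.4564.

c_gold ≈ 1.456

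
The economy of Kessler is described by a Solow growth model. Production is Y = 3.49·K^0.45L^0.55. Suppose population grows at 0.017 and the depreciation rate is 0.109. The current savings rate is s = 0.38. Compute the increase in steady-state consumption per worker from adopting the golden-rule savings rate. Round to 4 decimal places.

The effective depreciation rate is n + δ = 0.017 + 0.109 = 0.126.
Current steady state (s = 0.38): k* = (0.38·3.49/0.126)^(1/0.55) ≈ 72.2130, y* = 3.49·72.2130^0.45 ≈ 23.9443, c* = (1−0.38)·23.9443 ≈ 14.8455.
Setting f'(k) = n+δ gives 0.45·3.49·k^(0.45−1) = 0.126, hence k_gold = (0.45·3.49/0.126)^(1/0.55) ≈ 98.2025.
y_gold = 3.49·98.2025^0.45 ≈ 27.4967, c_gold = y_gold − 0.126·k_gold ≈ 15.1232.
Gain: Δc = 15.1232 − 14.8455 ≈ 0.2777.

Δc ≈ 0.2777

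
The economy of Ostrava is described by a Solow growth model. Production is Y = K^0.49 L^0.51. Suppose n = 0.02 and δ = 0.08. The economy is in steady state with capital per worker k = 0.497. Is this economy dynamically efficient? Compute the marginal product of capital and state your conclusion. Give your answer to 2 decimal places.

Capital per worker breaks even when investment replaces (n + δ)·k; here n + δ = 0.1.
MPK = 0.49·k^(0.49−1) = 0.49·0.497^(-0.51) ≈ 0.6999.
MPK > 0.1, so the economy is dynamically efficient (under-saving).

dynamically efficient; MPK ≈ 0.70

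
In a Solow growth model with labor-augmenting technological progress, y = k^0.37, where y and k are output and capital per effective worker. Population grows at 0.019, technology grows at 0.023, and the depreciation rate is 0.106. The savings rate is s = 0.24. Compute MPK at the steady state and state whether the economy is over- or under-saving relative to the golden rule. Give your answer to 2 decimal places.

n + g + δ = 0.019 + 0.023 + 0.106 = 0.148.
Steady-state k*: s·k^0.37 = 0.148·k gives k* = (0.24/0.148)^(1/0.63) ≈ 2.1540.
MPK = 0.37·2.1540^(-0.63) ≈ 0.2282.
MPK > n+g+δ = 0.148, so the economy is dynamically efficient (under-saving).

under-saving; MPK ≈ 0.23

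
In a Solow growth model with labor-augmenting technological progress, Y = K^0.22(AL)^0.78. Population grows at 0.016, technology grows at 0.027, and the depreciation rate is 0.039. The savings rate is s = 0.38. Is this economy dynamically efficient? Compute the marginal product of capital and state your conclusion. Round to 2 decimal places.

dynamically inefficient; MPK ≈ 0.05

Capital per effective worker breaks even when investment replaces (n + g + δ)·k; here n + g + δ = 0.082.
Steady-state k*: s·k^0.22 = 0.082·k gives k* = (0.38/0.082)^(1/0.78) ≈ 7.1418.
MPK = 0.22·7.1418^(-0.78) ≈ 0.0475.
MPK < n+g+δ = 0.082, so the economy is dynamically inefficient (over-saving).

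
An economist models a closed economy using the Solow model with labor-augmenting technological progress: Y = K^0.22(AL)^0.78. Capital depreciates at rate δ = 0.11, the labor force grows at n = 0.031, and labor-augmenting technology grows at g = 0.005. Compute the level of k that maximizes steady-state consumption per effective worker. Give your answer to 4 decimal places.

k_gold ≈ 1.6916

The effective depreciation rate is n + g + δ = 0.031 + 0.005 + 0.11 = 0.146.
Golden rule sets MPK = n+g+δ: 0.22·k^(0.22−1) = 0.146, so k_gold = (0.22/0.146)^(1/0.78) ≈ 1.6916.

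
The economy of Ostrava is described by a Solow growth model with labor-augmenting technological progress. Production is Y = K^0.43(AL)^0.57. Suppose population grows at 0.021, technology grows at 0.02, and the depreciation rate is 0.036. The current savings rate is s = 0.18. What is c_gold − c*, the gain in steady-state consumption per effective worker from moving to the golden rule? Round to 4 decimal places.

Δc ≈ 0.5303

The effective depreciation rate is n + g + δ = 0.021 + 0.02 + 0.036 = 0.077.
Current steady state (s = 0.18): k* = (0.18/0.077)^(1/0.57) ≈ 4.4359, y* = 4.4359^0.43 ≈ 1.8976, c* = (1−0.18)·1.8976 ≈ 1.5560.
Setting f'(k) = n+g+δ gives 0.43·k^(0.43−1) = 0.077, hence k_gold = (0.43/0.077)^(1/0.57) ≈ 20.4403.
y_gold = 20.4403^0.43 ≈ 3.6602, c_gold = y_gold − 0.077·k_gold ≈ 2.0863.
Gain: Δc = 2.0863 − 1.5560 ≈ 0.5303.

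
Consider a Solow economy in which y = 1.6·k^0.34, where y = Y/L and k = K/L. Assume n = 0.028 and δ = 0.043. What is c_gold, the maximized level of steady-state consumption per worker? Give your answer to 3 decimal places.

n + δ = 0.028 + 0.043 = 0.071.
At the golden rule the marginal product of capital equals n+δ: 0.34·1.6·k^(0.34−1) = 0.071. Solving, k_gold = (0.34·1.6/0.071)^(1/0.66) ≈ 21.8731.
y_gold = 1.6·21.8731^0.34 ≈ 4.5676.
c_gold = y_gold − (n+δ)·k_gold = 4.5676 − 0.071·21.8731 ≈ 3.0146.

c_gold ≈ 3.015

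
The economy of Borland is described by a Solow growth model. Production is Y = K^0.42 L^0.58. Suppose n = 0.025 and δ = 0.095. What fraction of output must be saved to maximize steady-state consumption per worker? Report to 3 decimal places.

Break-even investment rate: n + δ = 0.025 + 0.095 = 0.12.
At the golden rule MPK = n+δ, and in any Cobb-Douglas steady state s = (n+δ)·k/y = MPK·k/y = capital's share 0.42.

s_gold = 0.420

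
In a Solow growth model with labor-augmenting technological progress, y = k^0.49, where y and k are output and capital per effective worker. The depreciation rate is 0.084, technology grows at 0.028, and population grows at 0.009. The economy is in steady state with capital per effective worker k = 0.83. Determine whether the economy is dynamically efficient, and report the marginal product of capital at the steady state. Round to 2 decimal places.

Capital per effective worker breaks even when investment replaces (n + g + δ)·k; here n + g + δ = 0.121.
MPK = 0.49·k^(0.49−1) = 0.49·0.83^(-0.51) ≈ 0.5388.
MPK > 0.121, so the economy is dynamically efficient (under-saving).

dynamically efficient; MPK ≈ 0.54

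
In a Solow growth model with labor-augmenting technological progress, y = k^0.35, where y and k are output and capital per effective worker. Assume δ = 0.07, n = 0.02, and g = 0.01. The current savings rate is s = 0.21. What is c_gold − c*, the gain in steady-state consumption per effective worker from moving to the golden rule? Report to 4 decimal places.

Δc ≈ 0.0981

Break-even investment rate: n + g + δ = 0.02 + 0.01 + 0.07 = 0.1.
Current steady state (s = 0.21): k* = (0.21/0.1)^(1/0.65) ≈ 3.1313, y* = 3.1313^0.35 ≈ 1.4911, c* = (1−0.21)·1.4911 ≈ 1.1780.
Golden rule sets MPK = n+g+δ: 0.35·k^(0.35−1) = 0.1, so k_gold = (0.35/0.1)^(1/0.65) ≈ 6.8711.
y_gold = 6.8711^0.35 ≈ 1.9632, c_gold = y_gold − 0.1·k_gold ≈ 1.2761.
Gain: Δc = 1.2761 − 1.1780 ≈ 0.0981.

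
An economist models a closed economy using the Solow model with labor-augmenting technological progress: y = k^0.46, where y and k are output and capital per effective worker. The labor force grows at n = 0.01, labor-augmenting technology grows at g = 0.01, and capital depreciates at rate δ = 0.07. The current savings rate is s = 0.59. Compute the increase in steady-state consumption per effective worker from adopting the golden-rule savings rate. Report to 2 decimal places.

Δc ≈ 0.13

The effective depreciation rate is n + g + δ = 0.01 + 0.01 + 0.07 = 0.09.
Current steady state (s = 0.59): k* = (0.59/0.09)^(1/0.54) ≈ 32.5267, y* = 32.5267^0.46 ≈ 4.9617, c* = (1−0.59)·4.9617 ≈ 2.0343.
Maximizing c = f(k) − (n+g+δ)·k gives f'(k) = n+g+δ, i.e. 0.46·k^(0.46−1) = 0.09, so k_gold = (0.46/0.09)^(1/0.54) ≈ 20.5147.
y_gold = 20.5147^0.46 ≈ 4.0137, c_gold = y_gold − 0.09·k_gold ≈ 2.1674.
Gain: Δc = 2.1674 − 2.0343 ≈ 0.1331.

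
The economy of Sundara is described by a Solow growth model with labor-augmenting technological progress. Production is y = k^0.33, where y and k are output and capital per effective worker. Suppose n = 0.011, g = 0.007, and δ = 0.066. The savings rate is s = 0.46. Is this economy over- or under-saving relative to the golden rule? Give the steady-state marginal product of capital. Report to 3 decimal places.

over-saving; MPK ≈ 0.060

Capital per effective worker breaks even when investment replaces (n + g + δ)·k; here n + g + δ = 0.084.
Steady-state k*: s·k^0.33 = 0.084·k gives k* = (0.46/0.084)^(1/0.67) ≈ 12.6534.
MPK = 0.33·12.6534^(-0.67) ≈ 0.0603.
MPK < n+g+δ = 0.084, so the economy is dynamically inefficient (over-saving).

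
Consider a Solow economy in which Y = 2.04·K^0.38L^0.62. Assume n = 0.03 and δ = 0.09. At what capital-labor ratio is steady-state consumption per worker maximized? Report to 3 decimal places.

k_gold ≈ 20.269

n + δ = 0.03 + 0.09 = 0.12.
Golden rule sets MPK = n+δ: 0.38·2.04·k^(0.38−1) = 0.12, so k_gold = (0.38·2.04/0.12)^(1/0.62) ≈ 20.2687.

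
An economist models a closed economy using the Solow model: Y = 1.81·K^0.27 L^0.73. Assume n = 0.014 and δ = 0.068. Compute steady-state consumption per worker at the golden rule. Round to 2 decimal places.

Break-even investment rate: n + δ = 0.014 + 0.068 = 0.082.
Golden rule sets MPK = n+δ: 0.27·1.81·k^(0.27−1) = 0.082, so k_gold = (0.27·1.81/0.082)^(1/0.73) ≈ 11.5334.
y_gold = 1.81·11.5334^0.27 ≈ 3.5027.
c_gold = y_gold − (n+δ)·k_gold = 3.5027 − 0.082·11.5334 ≈ 2.5570.

c_gold ≈ 2.56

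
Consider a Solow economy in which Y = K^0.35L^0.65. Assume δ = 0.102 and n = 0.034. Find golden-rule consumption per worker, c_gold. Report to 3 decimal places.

c_gold ≈ 1.081

Break-even investment rate: n + δ = 0.034 + 0.102 = 0.136.
At the golden rule the marginal product of capital equals n+δ: 0.35·k^(0.35−1) = 0.136. Solving, k_gold = (0.35/0.136)^(1/0.65) ≈ 4.2814.
y_gold = 4.2814^0.35 ≈ 1.6636.
c_gold = y_gold − (n+δ)·k_gold = 1.6636 − 0.136·4.2814 ≈ 1.0814.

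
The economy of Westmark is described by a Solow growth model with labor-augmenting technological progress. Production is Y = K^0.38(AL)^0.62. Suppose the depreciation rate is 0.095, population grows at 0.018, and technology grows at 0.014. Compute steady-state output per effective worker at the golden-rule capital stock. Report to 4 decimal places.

y_gold ≈ 1.9576

The effective depreciation rate is n + g + δ = 0.018 + 0.014 + 0.095 = 0.127.
Setting f'(k) = n+g+δ gives 0.38·k^(0.38−1) = 0.127, hence k_gold = (0.38/0.127)^(1/0.62) ≈ 5.8575.
Output: y_gold = k_gold^0.38 = 5.8575^0.38 ≈ 1.9576.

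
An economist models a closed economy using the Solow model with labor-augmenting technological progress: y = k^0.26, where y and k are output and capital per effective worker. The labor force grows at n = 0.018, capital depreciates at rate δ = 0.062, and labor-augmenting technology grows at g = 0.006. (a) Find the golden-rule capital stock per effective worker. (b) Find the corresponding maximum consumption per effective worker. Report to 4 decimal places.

The effective depreciation rate is n + g + δ = 0.018 + 0.006 + 0.062 = 0.086.
Setting f'(k) = n+g+δ gives 0.26·k^(0.26−1) = 0.086, hence k_gold = (0.26/0.086)^(1/0.74) ≈ 4.4595.
y_gold = 4.4595^0.26 ≈ 1.4751; c_gold = y_gold − 0.086·k_gold ≈ 1.0916.

(a) k_gold ≈ 4.4595; (b) c_gold ≈ 1.0916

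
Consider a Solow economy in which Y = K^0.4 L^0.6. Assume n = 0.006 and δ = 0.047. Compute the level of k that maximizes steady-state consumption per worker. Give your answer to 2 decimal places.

k_gold ≈ 29.04

Break-even investment rate: n + δ = 0.006 + 0.047 = 0.053.
At the golden rule the marginal product of capital equals n+δ: 0.4·k^(0.4−1) = 0.053. Solving, k_gold = (0.4/0.053)^(1/0.6) ≈ 29.0385.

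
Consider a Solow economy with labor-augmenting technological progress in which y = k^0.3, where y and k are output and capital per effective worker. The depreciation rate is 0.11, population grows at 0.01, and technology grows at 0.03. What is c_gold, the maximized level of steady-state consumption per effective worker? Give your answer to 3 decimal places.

c_gold ≈ 0.942

n + g + δ = 0.01 + 0.03 + 0.11 = 0.15.
Setting f'(k) = n+g+δ gives 0.3·k^(0.3−1) = 0.15, hence k_gold = (0.3/0.15)^(1/0.7) ≈ 2.6918.
y_gold = 2.6918^0.3 ≈ 1.3459.
c_gold = y_gold − (n+g+δ)·k_gold = 1.3459 − 0.15·2.6918 ≈ 0.9421.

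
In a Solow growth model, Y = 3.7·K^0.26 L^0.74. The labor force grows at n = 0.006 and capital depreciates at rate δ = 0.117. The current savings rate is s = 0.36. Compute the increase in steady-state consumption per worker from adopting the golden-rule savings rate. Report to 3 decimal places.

The effective depreciation rate is n + δ = 0.006 + 0.117 = 0.123.
Current steady state (s = 0.36): k* = (0.36·3.7/0.123)^(1/0.74) ≈ 25.0096, y* = 3.7·25.0096^0.26 ≈ 8.5449, c* = (1−0.36)·8.5449 ≈ 5.4688.
At the golden rule the marginal product of capital equals n+δ: 0.26·3.7·k^(0.26−1) = 0.123. Solving, k_gold = (0.26·3.7/0.123)^(1/0.74) ≈ 16.1110.
y_gold = 3.7·16.1110^0.26 ≈ 7.6217, c_gold = y_gold − 0.123·k_gold ≈ 5.6401.
Gain: Δc = 5.6401 − 5.4688 ≈ 0.1713.

Δc ≈ 0.171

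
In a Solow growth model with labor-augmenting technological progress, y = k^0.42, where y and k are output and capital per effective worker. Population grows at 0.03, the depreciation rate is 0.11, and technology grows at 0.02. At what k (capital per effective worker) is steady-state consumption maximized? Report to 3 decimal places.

k_gold ≈ 5.280

Capital per effective worker breaks even when investment replaces (n + g + δ)·k; here n + g + δ = 0.16.
Maximizing c = f(k) − (n+g+δ)·k gives f'(k) = n+g+δ, i.e. 0.42·k^(0.42−1) = 0.16, so k_gold = (0.42/0.16)^(1/0.58) ≈ 5.2800.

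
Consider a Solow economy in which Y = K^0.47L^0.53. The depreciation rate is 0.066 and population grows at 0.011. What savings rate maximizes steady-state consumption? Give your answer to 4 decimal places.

n + δ = 0.011 + 0.066 = 0.077.
At the golden rule MPK = n+δ, and in any Cobb-Douglas steady state s = (n+δ)·k/y = MPK·k/y = capital's share 0.47.

s_gold = 0.4700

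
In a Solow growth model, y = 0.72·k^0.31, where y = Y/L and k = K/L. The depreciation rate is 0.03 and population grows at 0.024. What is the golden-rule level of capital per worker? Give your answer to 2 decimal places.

Break-even investment rate: n + δ = 0.024 + 0.03 = 0.054.
At the golden rule the marginal product of capital equals n+δ: 0.31·0.72·k^(0.31−1) = 0.054. Solving, k_gold = (0.31·0.72/0.054)^(1/0.69) ≈ 7.8197.

k_gold ≈ 7.82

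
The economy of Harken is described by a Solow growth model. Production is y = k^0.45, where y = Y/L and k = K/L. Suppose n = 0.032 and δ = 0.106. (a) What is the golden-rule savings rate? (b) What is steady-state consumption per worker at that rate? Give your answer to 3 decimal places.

(a) s_gold = 0.450; (b) c_gold ≈ 1.447

n + δ = 0.032 + 0.106 = 0.138.
For Cobb-Douglas, s_gold equals capital's share: s_gold = 0.45.
Golden rule sets MPK = n+δ: 0.45·k^(0.45−1) = 0.138, so k_gold = (0.45/0.138)^(1/0.55) ≈ 8.5770.
y_gold = 8.5770^0.45 ≈ 2.6303; c_gold = (1−0.45)·y_gold ≈ 1.4466.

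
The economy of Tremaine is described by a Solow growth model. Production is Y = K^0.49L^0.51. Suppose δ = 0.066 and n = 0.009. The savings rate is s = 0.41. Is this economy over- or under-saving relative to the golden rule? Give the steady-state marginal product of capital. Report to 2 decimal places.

n + δ = 0.009 + 0.066 = 0.075.
Steady-state k*: s·k^0.49 = 0.075·k gives k* = (0.41/0.075)^(1/0.51) ≈ 27.9586.
MPK = 0.49·27.9586^(-0.51) ≈ 0.0896.
MPK > n+δ = 0.075, so the economy is dynamically efficient (under-saving).

under-saving; MPK ≈ 0.09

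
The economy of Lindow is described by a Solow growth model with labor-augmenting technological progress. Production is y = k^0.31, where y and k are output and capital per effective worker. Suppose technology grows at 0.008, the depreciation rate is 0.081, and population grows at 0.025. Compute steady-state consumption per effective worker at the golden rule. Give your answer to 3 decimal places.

c_gold ≈ 1.082

The effective depreciation rate is n + g + δ = 0.025 + 0.008 + 0.081 = 0.114.
At the golden rule the marginal product of capital equals n+g+δ: 0.31·k^(0.31−1) = 0.114. Solving, k_gold = (0.31/0.114)^(1/0.69) ≈ 4.2623.
y_gold = 4.2623^0.31 ≈ 1.5674.
c_gold = y_gold − (n+g+δ)·k_gold = 1.5674 − 0.114·4.2623 ≈ 1.0815.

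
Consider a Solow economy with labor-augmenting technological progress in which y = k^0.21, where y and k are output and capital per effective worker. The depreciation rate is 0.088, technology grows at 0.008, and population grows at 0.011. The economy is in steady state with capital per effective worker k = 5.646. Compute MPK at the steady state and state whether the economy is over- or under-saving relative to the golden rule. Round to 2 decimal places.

Break-even investment rate: n + g + δ = 0.011 + 0.008 + 0.088 = 0.107.
MPK = 0.21·k^(0.21−1) = 0.21·5.646^(-0.79) ≈ 0.0535.
MPK < 0.107, so the economy is dynamically inefficient (over-saving).

over-saving; MPK ≈ 0.05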